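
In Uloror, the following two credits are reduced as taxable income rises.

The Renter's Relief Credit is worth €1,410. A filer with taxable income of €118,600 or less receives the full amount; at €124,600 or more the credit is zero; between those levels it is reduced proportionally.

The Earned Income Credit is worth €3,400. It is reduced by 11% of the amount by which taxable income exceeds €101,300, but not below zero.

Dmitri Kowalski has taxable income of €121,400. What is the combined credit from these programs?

€1,941

Renter's Relief Credit: €121,400 is €2,800 into a €6,000 phase-out range, leaving 3,200/6,000 of the credit: €1,410 × 3,200/6,000 = €752.
Earned Income Credit: 11% of the €20,100 excess over €101,300 is €2,211; credit = €3,400 − €2,211 = €1,189.
Total: €752 + €1,189 = €1,941.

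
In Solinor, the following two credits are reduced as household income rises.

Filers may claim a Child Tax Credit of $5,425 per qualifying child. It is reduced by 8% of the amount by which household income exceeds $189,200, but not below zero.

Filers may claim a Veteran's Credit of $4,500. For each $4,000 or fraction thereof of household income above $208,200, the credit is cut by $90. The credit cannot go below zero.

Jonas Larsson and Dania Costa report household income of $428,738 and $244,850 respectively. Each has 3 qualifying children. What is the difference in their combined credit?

$15,423

Jonas ($428,738): Child Tax Credit: base = 3 × $5,425 = $16,275. 8% of the $239,538 excess over $189,200 is $19,163.04 ≥ base, so the credit is $0. Veteran's Credit: income exceeds $208,200 by $220,538 → 56 increments × $90 = $5,040 ≥ base, so the credit is $0. total $0 + $0 = $0
Dania ($244,850): Child Tax Credit: base = 3 × $5,425 = $16,275. 8% of the $55,650 excess over $189,200 is $4,452; credit = $16,275 − $4,452 = $11,823. Veteran's Credit: income exceeds $208,200 by $36,650, which is 10 full-or-partial $4,000 increments; reduction = 10 × $90 = $900, leaving $3,600. total $11,823 + $3,600 = $15,423
Difference: |$0 − $15,423| = $15,423.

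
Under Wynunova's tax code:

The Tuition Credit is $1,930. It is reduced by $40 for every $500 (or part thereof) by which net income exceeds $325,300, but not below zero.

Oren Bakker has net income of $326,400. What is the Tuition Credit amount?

Tuition Credit: income exceeds $325,300 by $1,100, which is 3 full-or-partial $500 increments; reduction = 3 × $40 = $120, leaving $1,810.

$1,810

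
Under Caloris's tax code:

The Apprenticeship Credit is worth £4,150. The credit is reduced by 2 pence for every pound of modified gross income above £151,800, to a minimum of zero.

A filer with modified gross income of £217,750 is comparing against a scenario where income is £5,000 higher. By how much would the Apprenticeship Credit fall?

At £217,750 — 2% of the £65,950 excess over £151,800 is £1,319; credit = £4,150 − £1,319 = £2,831.
At £222,750 — 2% of the £70,950 excess over £151,800 is £1,419; credit = £4,150 − £1,419 = £2,731.
Lost: £2,831 − £2,731 = £100.

£100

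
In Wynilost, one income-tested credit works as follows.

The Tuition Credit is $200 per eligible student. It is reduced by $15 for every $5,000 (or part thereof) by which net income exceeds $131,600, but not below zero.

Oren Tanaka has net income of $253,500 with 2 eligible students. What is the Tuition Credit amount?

$25

Tuition Credit: base = 2 × $200 = $400. income exceeds $131,600 by $121,900, which is 25 full-or-partial $5,000 increments; reduction = 25 × $15 = $375, leaving $25.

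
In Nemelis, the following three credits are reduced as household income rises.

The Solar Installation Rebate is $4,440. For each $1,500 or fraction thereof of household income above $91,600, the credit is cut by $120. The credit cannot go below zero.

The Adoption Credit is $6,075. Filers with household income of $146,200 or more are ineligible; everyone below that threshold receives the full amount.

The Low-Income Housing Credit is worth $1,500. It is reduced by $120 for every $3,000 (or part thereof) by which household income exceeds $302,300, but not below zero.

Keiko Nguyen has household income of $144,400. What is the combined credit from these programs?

Solar Installation Rebate: income exceeds $91,600 by $52,800, which is 36 full-or-partial $1,500 increments; reduction = 36 × $120 = $4,320, leaving $120.
Adoption Credit: $144,400 is below the $146,200 cutoff, so the full $6,075 applies.
Low-Income Housing Credit: $144,400 is at or below the $302,300 threshold, so the full $1,500 applies.
Total: $120 + $6,075 + $1,500 = $7,695.

$7,695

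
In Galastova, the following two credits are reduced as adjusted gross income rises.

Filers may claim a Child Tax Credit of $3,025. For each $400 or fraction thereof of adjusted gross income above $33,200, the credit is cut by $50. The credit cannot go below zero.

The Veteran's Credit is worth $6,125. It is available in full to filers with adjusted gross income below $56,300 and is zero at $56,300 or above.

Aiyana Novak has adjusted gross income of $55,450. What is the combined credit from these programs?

Child Tax Credit: income exceeds $33,200 by $22,250, which is 56 full-or-partial $400 increments; reduction = 56 × $50 = $2,800, leaving $225.
Veteran's Credit: $55,450 is below the $56,300 cutoff, so the full $6,125 applies.
Total: $225 + $6,125 = $6,350.

$6,350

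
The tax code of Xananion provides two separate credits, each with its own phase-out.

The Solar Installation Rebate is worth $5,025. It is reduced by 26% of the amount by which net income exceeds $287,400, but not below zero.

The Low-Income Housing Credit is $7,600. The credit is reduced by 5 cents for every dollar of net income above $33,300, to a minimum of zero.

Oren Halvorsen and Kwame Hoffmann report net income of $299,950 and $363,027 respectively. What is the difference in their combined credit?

$1,762

Oren ($299,950): Solar Installation Rebate: 26% of the $12,550 excess over $287,400 is $3,263; credit = $5,025 − $3,263 = $1,762. Low-Income Housing Credit: 5% of the $266,650 excess over $33,300 is $13,332.50 ≥ base, so the credit is $0. total $1,762 + $0 = $1,762
Kwame ($363,027): Solar Installation Rebate: 26% of the $75,627 excess over $287,400 is $19,663.02 ≥ base, so the credit is $0. Low-Income Housing Credit: 5% of the $329,727 excess over $33,300 is $16,486.35 ≥ base, so the credit is $0. total $0 + $0 = $0
Difference: |$1,762 − $0| = $1,762.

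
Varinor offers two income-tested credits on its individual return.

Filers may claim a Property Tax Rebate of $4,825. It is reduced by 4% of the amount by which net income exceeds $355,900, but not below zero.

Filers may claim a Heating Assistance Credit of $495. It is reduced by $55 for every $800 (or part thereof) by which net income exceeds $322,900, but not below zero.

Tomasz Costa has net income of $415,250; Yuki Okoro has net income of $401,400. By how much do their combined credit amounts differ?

Tomasz ($415,250): Property Tax Rebate: 4% of the $59,350 excess over $355,900 is $2,374; credit = $4,825 − $2,374 = $2,451. Heating Assistance Credit: income exceeds $322,900 by $92,350 → 116 increments × $55 = $6,380 ≥ base, so the credit is $0. total $2,451 + $0 = $2,451
Yuki ($401,400): Property Tax Rebate: 4% of the $45,500 excess over $355,900 is $1,820; credit = $4,825 − $1,820 = $3,005. Heating Assistance Credit: income exceeds $322,900 by $78,500 → 99 increments × $55 = $5,445 ≥ base, so the credit is $0. total $3,005 + $0 = $3,005
Difference: |$2,451 − $3,005| = $554.

$554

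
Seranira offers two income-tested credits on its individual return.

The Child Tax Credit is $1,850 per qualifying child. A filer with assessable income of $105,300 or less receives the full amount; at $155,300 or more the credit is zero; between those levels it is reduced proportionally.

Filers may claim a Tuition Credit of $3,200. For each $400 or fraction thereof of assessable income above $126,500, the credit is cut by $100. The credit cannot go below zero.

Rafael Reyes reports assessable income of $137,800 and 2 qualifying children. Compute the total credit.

$1,595

Child Tax Credit: base = 2 × $1,850 = $3,700. $137,800 is $32,500 into a $50,000 phase-out range, leaving 17,500/50,000 of the credit: $3,700 × 17,500/50,000 = $1,295.
Tuition Credit: income exceeds $126,500 by $11,300, which is 29 full-or-partial $400 increments; reduction = 29 × $100 = $2,900, leaving $300.
Total: $1,295 + $300 = $1,595.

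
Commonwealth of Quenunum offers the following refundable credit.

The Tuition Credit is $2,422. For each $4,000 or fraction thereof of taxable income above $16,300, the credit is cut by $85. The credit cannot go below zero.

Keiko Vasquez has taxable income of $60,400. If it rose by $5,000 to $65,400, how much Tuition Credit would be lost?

At $60,400 — income exceeds $16,300 by $44,100, which is 12 full-or-partial $4,000 increments; reduction = 12 × $85 = $1,020, leaving $1,402.
At $65,400 — income exceeds $16,300 by $49,100, which is 13 full-or-partial $4,000 increments; reduction = 13 × $85 = $1,105, leaving $1,317.
Lost: $1,402 − $1,317 = $85.

$85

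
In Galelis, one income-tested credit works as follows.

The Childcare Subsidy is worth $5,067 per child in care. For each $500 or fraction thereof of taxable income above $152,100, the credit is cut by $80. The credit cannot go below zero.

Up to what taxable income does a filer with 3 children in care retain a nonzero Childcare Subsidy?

$247,100

Full credit = 3 × $5,067 = $15,201.
After 190 increments the reduction is 190 × $80 = $15,200, leaving $1; one more increment wipes it out. Increment 190 ends at excess 190 × $500 = $95,000, so the highest qualifying income is $152,100 + $95,000 = $247,100.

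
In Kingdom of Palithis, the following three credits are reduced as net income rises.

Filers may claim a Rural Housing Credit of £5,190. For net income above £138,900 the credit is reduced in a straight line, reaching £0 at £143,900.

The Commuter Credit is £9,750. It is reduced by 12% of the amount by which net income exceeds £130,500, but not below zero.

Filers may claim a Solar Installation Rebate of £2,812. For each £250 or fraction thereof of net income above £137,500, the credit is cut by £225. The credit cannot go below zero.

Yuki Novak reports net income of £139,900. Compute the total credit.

£13,336

Rural Housing Credit: £139,900 is £1,000 into a £5,000 phase-out range, leaving 4,000/5,000 of the credit: £5,190 × 4,000/5,000 = £4,152.
Commuter Credit: 12% of the £9,400 excess over £130,500 is £1,128; credit = £9,750 − £1,128 = £8,622.
Solar Installation Rebate: income exceeds £137,500 by £2,400, which is 10 full-or-partial £250 increments; reduction = 10 × £225 = £2,250, leaving £562.
Total: £4,152 + £8,622 + £562 = £13,336.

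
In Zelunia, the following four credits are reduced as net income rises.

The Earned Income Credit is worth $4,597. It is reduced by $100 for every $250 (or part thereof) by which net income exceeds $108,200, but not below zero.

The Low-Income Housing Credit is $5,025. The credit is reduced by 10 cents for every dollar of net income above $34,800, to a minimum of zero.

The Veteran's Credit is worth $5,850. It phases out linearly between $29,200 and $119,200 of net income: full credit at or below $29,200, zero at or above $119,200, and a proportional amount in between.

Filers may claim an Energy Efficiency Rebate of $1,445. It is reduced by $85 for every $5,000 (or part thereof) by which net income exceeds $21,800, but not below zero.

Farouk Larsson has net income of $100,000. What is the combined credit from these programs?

Earned Income Credit: $100,000 is at or below the $108,200 threshold, so the full $4,597 applies.
Low-Income Housing Credit: 10% of the $65,200 excess over $34,800 is $6,520 ≥ base, so the credit is $0.
Veteran's Credit: $100,000 is $70,800 into a $90,000 phase-out range, leaving 19,200/90,000 of the credit: $5,850 × 19,200/90,000 = $1,248.
Energy Efficiency Rebate: income exceeds $21,800 by $78,200, which is 16 full-or-partial $5,000 increments; reduction = 16 × $85 = $1,360, leaving $85.
Total: $4,597 + $0 + $1,248 + $85 = $5,930.

$5,930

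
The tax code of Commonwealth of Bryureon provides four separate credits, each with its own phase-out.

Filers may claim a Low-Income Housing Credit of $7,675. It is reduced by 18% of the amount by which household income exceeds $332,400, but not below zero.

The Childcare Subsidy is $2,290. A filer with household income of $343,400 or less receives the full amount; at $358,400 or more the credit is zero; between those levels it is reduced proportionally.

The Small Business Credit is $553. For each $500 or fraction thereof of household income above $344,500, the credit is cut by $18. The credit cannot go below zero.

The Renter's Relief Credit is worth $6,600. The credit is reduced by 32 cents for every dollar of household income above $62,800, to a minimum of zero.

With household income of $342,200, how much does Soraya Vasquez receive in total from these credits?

$8,754

Low-Income Housing Credit: 18% of the $9,800 excess over $332,400 is $1,764; credit = $7,675 − $1,764 = $5,911.
Childcare Subsidy: $342,200 is at or below the $343,400 threshold, so the full $2,290 applies.
Small Business Credit: $342,200 is at or below the $344,500 threshold, so the full $553 applies.
Renter's Relief Credit: 32% of the $279,400 excess over $62,800 is $89,408 ≥ base, so the credit is $0.
Total: $5,911 + $2,290 + $553 + $0 = $8,754.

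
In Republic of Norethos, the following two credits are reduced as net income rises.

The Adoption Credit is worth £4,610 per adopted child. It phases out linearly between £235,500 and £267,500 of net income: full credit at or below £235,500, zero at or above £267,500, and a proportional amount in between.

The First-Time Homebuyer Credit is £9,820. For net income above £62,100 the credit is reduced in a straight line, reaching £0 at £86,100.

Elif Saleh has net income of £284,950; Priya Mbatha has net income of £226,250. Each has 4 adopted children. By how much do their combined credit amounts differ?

£18,440

Elif (£284,950): Adoption Credit: base = 4 × £4,610 = £18,440. £284,950 is at or above £267,500, so the credit is £0. First-Time Homebuyer Credit: £284,950 is at or above £86,100, so the credit is £0. total £0 + £0 = £0
Priya (£226,250): Adoption Credit: base = 4 × £4,610 = £18,440. £226,250 is at or below the £235,500 threshold, so the full £18,440 applies. First-Time Homebuyer Credit: £226,250 is at or above £86,100, so the credit is £0. total £18,440 + £0 = £18,440
Difference: |£0 − £18,440| = £18,440.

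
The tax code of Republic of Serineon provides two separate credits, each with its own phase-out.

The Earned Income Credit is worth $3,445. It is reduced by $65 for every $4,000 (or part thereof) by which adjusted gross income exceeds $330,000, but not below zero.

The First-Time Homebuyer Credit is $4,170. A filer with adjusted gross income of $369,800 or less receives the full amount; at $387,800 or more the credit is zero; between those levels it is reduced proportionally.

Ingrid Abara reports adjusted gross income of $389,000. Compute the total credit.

Earned Income Credit: income exceeds $330,000 by $59,000, which is 15 full-or-partial $4,000 increments; reduction = 15 × $65 = $975, leaving $2,470.
First-Time Homebuyer Credit: $389,000 is at or above $387,800, so the credit is $0.
Total: $2,470 + $0 = $2,470.

$2,470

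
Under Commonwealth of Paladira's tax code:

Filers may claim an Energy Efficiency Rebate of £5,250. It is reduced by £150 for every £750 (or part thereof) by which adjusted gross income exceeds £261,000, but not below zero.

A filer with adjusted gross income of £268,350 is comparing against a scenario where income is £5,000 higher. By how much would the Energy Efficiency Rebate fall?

£1,050

At £268,350 — income exceeds £261,000 by £7,350, which is 10 full-or-partial £750 increments; reduction = 10 × £150 = £1,500, leaving £3,750.
At £273,350 — income exceeds £261,000 by £12,350, which is 17 full-or-partial £750 increments; reduction = 17 × £150 = £2,550, leaving £2,700.
Lost: £3,750 − £2,700 = £1,050.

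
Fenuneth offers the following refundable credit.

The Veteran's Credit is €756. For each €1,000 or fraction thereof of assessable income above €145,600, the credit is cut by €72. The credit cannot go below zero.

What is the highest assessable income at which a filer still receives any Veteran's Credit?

After 10 increments the reduction is 10 × €72 = €720, leaving €36; one more increment wipes it out. Increment 10 ends at excess 10 × €1,000 = €10,000, so the highest qualifying income is €145,600 + €10,000 = €155,600.

€155,600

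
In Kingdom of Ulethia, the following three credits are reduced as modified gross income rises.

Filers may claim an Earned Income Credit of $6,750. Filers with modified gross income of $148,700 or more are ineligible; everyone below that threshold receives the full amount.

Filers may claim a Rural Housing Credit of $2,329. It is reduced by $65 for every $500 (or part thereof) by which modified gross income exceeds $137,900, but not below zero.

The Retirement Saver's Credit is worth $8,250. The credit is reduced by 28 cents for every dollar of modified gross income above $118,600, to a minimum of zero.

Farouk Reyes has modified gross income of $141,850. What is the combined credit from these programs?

Earned Income Credit: $141,850 is below the $148,700 cutoff, so the full $6,750 applies.
Rural Housing Credit: income exceeds $137,900 by $3,950, which is 8 full-or-partial $500 increments; reduction = 8 × $65 = $520, leaving $1,809.
Retirement Saver's Credit: 28% of the $23,250 excess over $118,600 is $6,510; credit = $8,250 − $6,510 = $1,740.
Total: $6,750 + $1,809 + $1,740 = $10,299.

$10,299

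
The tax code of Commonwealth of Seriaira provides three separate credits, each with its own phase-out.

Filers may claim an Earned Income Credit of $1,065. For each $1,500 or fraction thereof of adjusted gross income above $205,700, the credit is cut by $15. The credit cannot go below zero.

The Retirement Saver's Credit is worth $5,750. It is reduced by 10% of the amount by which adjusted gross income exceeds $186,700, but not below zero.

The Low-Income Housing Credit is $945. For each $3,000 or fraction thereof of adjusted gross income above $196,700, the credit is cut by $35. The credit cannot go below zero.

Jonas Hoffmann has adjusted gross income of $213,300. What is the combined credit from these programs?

Earned Income Credit: income exceeds $205,700 by $7,600, which is 6 full-or-partial $1,500 increments; reduction = 6 × $15 = $90, leaving $975.
Retirement Saver's Credit: 10% of the $26,600 excess over $186,700 is $2,660; credit = $5,750 − $2,660 = $3,090.
Low-Income Housing Credit: income exceeds $196,700 by $16,600, which is 6 full-or-partial $3,000 increments; reduction = 6 × $35 = $210, leaving $735.
Total: $975 + $3,090 + $735 = $4,800.

$4,800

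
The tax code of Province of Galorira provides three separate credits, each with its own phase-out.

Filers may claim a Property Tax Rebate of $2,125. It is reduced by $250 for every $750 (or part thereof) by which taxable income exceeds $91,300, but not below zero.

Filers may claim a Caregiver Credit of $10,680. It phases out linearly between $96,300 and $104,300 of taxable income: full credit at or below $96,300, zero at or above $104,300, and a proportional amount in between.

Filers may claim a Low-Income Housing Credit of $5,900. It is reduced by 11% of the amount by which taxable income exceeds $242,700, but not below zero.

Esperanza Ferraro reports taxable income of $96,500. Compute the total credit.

Property Tax Rebate: income exceeds $91,300 by $5,200, which is 7 full-or-partial $750 increments; reduction = 7 × $250 = $1,750, leaving $375.
Caregiver Credit: $96,500 is $200 into a $8,000 phase-out range, leaving 7,800/8,000 of the credit: $10,680 × 7,800/8,000 = $10,413.
Low-Income Housing Credit: $96,500 is at or below the $242,700 threshold, so the full $5,900 applies.
Total: $375 + $10,413 + $5,900 = $16,688.

$16,688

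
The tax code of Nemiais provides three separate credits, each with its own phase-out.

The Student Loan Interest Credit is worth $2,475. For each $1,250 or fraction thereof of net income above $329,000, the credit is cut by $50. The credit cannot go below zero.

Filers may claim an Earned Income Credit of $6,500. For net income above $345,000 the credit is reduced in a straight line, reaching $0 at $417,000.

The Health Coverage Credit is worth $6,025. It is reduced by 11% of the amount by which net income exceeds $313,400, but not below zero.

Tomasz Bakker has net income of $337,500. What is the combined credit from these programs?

Student Loan Interest Credit: income exceeds $329,000 by $8,500, which is 7 full-or-partial $1,250 increments; reduction = 7 × $50 = $350, leaving $2,125.
Earned Income Credit: $337,500 is at or below the $345,000 threshold, so the full $6,500 applies.
Health Coverage Credit: 11% of the $24,100 excess over $313,400 is $2,651; credit = $6,025 − $2,651 = $3,374.
Total: $2,125 + $6,500 + $3,374 = $11,999.

$11,999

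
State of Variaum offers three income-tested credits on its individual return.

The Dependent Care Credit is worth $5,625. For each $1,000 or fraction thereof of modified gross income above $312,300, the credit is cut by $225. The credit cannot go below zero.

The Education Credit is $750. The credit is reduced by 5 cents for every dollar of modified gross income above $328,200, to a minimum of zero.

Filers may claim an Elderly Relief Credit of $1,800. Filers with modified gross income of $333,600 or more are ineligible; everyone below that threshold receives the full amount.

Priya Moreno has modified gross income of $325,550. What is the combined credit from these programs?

$5,025

Dependent Care Credit: income exceeds $312,300 by $13,250, which is 14 full-or-partial $1,000 increments; reduction = 14 × $225 = $3,150, leaving $2,475.
Education Credit: $325,550 is at or below the $328,200 threshold, so the full $750 applies.
Elderly Relief Credit: $325,550 is below the $333,600 cutoff, so the full $1,800 applies.
Total: $2,475 + $750 + $1,800 = $5,025.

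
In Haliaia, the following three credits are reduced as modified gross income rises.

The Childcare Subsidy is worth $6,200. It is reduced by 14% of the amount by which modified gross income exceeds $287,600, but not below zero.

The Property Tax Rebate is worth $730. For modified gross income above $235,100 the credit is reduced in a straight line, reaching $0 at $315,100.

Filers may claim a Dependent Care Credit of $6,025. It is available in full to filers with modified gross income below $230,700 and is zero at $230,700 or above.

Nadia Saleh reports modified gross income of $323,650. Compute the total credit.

$1,153

Childcare Subsidy: 14% of the $36,050 excess over $287,600 is $5,047; credit = $6,200 − $5,047 = $1,153.
Property Tax Rebate: $323,650 is at or above $315,100, so the credit is $0.
Dependent Care Credit: $323,650 meets or exceeds the $230,700 cutoff, so the credit is $0.
Total: $1,153 + $0 + $0 = $1,153.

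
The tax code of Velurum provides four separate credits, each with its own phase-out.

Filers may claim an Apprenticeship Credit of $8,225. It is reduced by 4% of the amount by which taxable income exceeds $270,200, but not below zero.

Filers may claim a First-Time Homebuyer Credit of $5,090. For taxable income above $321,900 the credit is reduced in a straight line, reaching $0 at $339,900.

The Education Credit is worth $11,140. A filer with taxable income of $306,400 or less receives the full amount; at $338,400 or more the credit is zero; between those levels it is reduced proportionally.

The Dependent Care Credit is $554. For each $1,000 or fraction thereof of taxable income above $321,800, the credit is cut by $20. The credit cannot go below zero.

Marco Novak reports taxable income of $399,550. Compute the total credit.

$3,051

Apprenticeship Credit: 4% of the $129,350 excess over $270,200 is $5,174; credit = $8,225 − $5,174 = $3,051.
First-Time Homebuyer Credit: $399,550 is at or above $339,900, so the credit is $0.
Education Credit: $399,550 is at or above $338,400, so the credit is $0.
Dependent Care Credit: income exceeds $321,800 by $77,750 → 78 increments × $20 = $1,560 ≥ base, so the credit is $0.
Total: $3,051 + $0 + $0 + $0 = $3,051.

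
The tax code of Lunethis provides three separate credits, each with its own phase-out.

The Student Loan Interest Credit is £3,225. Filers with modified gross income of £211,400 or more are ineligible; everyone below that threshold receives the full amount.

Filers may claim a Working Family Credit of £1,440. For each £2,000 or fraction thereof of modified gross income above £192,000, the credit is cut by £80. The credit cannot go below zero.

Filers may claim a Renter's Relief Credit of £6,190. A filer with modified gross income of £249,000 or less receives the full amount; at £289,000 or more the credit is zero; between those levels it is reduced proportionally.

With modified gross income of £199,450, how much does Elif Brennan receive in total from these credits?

£10,535

Student Loan Interest Credit: £199,450 is below the £211,400 cutoff, so the full £3,225 applies.
Working Family Credit: income exceeds £192,000 by £7,450, which is 4 full-or-partial £2,000 increments; reduction = 4 × £80 = £320, leaving £1,120.
Renter's Relief Credit: £199,450 is at or below the £249,000 threshold, so the full £6,190 applies.
Total: £3,225 + £1,120 + £6,190 = £10,535.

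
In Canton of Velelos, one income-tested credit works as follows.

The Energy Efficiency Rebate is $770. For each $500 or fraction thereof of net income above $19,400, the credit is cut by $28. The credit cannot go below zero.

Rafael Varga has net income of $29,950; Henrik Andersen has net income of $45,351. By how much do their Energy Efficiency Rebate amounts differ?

$154

Rafael ($29,950): Energy Efficiency Rebate: income exceeds $19,400 by $10,550, which is 22 full-or-partial $500 increments; reduction = 22 × $28 = $616, leaving $154.
Henrik ($45,351): Energy Efficiency Rebate: income exceeds $19,400 by $25,951 → 52 increments × $28 = $1,456 ≥ base, so the credit is $0.
Difference: |$154 − $0| = $154.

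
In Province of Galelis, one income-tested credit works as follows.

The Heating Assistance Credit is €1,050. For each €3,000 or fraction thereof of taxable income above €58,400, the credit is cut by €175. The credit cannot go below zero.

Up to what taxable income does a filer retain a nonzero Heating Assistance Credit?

€73,400

After 5 increments the reduction is 5 × €175 = €875, leaving €175; one more increment wipes it out. Increment 5 ends at excess 5 × €3,000 = €15,000, so the highest qualifying income is €58,400 + €15,000 = €73,400.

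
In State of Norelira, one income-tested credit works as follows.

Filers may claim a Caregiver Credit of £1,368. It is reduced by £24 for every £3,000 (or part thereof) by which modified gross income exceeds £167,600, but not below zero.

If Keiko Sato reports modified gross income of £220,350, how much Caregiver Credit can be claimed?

£936

Caregiver Credit: income exceeds £167,600 by £52,750, which is 18 full-or-partial £3,000 increments; reduction = 18 × £24 = £432, leaving £936.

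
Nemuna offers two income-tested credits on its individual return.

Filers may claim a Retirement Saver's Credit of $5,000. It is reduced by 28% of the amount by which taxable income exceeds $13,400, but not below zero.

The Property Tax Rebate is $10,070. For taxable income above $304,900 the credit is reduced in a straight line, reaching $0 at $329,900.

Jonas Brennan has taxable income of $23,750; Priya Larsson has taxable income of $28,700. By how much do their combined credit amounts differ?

Jonas ($23,750): Retirement Saver's Credit: 28% of the $10,350 excess over $13,400 is $2,898; credit = $5,000 − $2,898 = $2,102. Property Tax Rebate: $23,750 is at or below the $304,900 threshold, so the full $10,070 applies. total $2,102 + $10,070 = $12,172
Priya ($28,700): Retirement Saver's Credit: 28% of the $15,300 excess over $13,400 is $4,284; credit = $5,000 − $4,284 = $716. Property Tax Rebate: $28,700 is at or below the $304,900 threshold, so the full $10,070 applies. total $716 + $10,070 = $10,786
Difference: |$12,172 − $10,786| = $1,386.

$1,386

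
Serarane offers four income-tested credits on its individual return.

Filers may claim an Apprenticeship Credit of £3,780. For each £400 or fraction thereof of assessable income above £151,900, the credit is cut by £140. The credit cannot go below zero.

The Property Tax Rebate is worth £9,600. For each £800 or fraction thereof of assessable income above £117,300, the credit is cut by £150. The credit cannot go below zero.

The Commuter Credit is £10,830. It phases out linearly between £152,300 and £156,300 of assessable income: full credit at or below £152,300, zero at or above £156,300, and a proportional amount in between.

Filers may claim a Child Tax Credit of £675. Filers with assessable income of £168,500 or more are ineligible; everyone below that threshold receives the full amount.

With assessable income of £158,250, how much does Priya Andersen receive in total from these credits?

£4,015

Apprenticeship Credit: income exceeds £151,900 by £6,350, which is 16 full-or-partial £400 increments; reduction = 16 × £140 = £2,240, leaving £1,540.
Property Tax Rebate: income exceeds £117,300 by £40,950, which is 52 full-or-partial £800 increments; reduction = 52 × £150 = £7,800, leaving £1,800.
Commuter Credit: £158,250 is at or above £156,300, so the credit is £0.
Child Tax Credit: £158,250 is below the £168,500 cutoff, so the full £675 applies.
Total: £1,540 + £1,800 + £0 + £675 = £4,015.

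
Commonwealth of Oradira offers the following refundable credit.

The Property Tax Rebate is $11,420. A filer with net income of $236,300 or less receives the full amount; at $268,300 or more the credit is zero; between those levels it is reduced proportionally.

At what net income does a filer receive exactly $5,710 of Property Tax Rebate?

$5,710 is 5,710/11,420 of the full $11,420, so 5,710/11,420 of the $32,000 range has been used: income = $236,300 + $32,000 × 5,710/11,420 = $252,300.

$252,300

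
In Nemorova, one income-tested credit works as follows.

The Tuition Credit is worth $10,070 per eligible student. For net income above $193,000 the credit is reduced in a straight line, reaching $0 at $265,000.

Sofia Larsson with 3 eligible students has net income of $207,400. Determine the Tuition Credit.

Tuition Credit: base = 3 × $10,070 = $30,210. $207,400 is $14,400 into a $72,000 phase-out range, leaving 57,600/72,000 of the credit: $30,210 × 57,600/72,000 = $24,168.

$24,168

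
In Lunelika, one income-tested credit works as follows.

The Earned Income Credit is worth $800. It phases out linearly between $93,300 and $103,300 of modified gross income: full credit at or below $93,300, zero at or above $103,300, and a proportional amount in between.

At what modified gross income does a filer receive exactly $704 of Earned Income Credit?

$704 is 704/800 of the full $800, so 96/800 of the $10,000 range has been used: income = $93,300 + $10,000 × 96/800 = $94,500.

$94,500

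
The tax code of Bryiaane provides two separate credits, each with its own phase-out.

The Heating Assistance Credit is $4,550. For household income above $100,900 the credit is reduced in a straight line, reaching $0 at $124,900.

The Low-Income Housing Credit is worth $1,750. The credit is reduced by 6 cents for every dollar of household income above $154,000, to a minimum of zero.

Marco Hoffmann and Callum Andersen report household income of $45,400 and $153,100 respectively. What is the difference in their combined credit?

Marco ($45,400): Heating Assistance Credit: $45,400 is at or below the $100,900 threshold, so the full $4,550 applies. Low-Income Housing Credit: $45,400 is at or below the $154,000 threshold, so the full $1,750 applies. total $4,550 + $1,750 = $6,300
Callum ($153,100): Heating Assistance Credit: $153,100 is at or above $124,900, so the credit is $0. Low-Income Housing Credit: $153,100 is at or below the $154,000 threshold, so the full $1,750 applies. total $0 + $1,750 = $1,750
Difference: |$6,300 − $1,750| = $4,550.

$4,550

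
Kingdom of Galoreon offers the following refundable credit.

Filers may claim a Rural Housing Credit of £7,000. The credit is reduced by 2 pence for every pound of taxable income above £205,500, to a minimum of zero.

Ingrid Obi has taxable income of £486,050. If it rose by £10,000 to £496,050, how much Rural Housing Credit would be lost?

£200

At £486,050 — 2% of the £280,550 excess over £205,500 is £5,611; credit = £7,000 − £5,611 = £1,389.
At £496,050 — 2% of the £290,550 excess over £205,500 is £5,811; credit = £7,000 − £5,811 = £1,189.
Lost: £1,389 − £1,189 = £200.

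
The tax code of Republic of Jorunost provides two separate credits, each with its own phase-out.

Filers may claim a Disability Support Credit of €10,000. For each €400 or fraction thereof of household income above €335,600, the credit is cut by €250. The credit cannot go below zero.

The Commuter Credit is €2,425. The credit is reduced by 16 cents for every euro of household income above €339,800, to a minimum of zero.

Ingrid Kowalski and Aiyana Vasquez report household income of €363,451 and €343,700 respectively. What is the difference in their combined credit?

€6,551

Ingrid (€363,451): Disability Support Credit: income exceeds €335,600 by €27,851 → 70 increments × €250 = €17,500 ≥ base, so the credit is €0. Commuter Credit: 16% of the €23,651 excess over €339,800 is €3,784.16 ≥ base, so the credit is €0. total €0 + €0 = €0
Aiyana (€343,700): Disability Support Credit: income exceeds €335,600 by €8,100, which is 21 full-or-partial €400 increments; reduction = 21 × €250 = €5,250, leaving €4,750. Commuter Credit: 16% of the €3,900 excess over €339,800 is €624; credit = €2,425 − €624 = €1,801. total €4,750 + €1,801 = €6,551
Difference: |€0 − €6,551| = €6,551.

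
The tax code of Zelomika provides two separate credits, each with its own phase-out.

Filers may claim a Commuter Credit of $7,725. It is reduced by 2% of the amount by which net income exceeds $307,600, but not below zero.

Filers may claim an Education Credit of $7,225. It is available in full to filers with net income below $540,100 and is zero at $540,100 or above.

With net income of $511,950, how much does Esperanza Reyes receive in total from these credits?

Commuter Credit: 2% of the $204,350 excess over $307,600 is $4,087; credit = $7,725 − $4,087 = $3,638.
Education Credit: $511,950 is below the $540,100 cutoff, so the full $7,225 applies.
Total: $3,638 + $7,225 = $10,863.

$10,863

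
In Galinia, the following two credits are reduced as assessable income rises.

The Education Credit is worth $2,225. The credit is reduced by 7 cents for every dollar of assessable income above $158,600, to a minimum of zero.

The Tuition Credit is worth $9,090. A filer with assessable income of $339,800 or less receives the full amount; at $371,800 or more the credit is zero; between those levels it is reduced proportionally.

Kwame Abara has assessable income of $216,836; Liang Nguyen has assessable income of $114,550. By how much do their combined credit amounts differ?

$2,225

Kwame ($216,836): Education Credit: 7% of the $58,236 excess over $158,600 is $4,076.52 ≥ base, so the credit is $0. Tuition Credit: $216,836 is at or below the $339,800 threshold, so the full $9,090 applies. total $0 + $9,090 = $9,090
Liang ($114,550): Education Credit: $114,550 is at or below the $158,600 threshold, so the full $2,225 applies. Tuition Credit: $114,550 is at or below the $339,800 threshold, so the full $9,090 applies. total $2,225 + $9,090 = $11,315
Difference: |$9,090 − $11,315| = $2,225.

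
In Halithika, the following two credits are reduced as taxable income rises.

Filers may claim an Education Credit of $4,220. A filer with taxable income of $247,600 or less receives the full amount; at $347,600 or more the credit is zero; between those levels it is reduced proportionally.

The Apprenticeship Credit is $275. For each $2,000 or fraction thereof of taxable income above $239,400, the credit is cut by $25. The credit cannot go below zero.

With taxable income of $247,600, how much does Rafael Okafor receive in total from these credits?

$4,370

Education Credit: $247,600 is at or below the $247,600 threshold, so the full $4,220 applies.
Apprenticeship Credit: income exceeds $239,400 by $8,200, which is 5 full-or-partial $2,000 increments; reduction = 5 × $25 = $125, leaving $150.
Total: $4,220 + $150 = $4,370.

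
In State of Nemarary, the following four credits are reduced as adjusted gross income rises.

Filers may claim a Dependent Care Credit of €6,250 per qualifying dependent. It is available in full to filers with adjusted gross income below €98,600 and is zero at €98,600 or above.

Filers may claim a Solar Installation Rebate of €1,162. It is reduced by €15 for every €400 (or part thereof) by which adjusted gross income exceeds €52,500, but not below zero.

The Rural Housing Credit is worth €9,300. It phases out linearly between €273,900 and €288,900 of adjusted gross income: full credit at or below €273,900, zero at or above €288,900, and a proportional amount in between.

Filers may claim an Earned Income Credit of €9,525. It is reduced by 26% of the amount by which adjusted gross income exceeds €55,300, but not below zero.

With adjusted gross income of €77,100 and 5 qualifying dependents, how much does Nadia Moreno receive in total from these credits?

€44,639

Dependent Care Credit: base = 5 × €6,250 = €31,250. €77,100 is below the €98,600 cutoff, so the full €31,250 applies.
Solar Installation Rebate: income exceeds €52,500 by €24,600, which is 62 full-or-partial €400 increments; reduction = 62 × €15 = €930, leaving €232.
Rural Housing Credit: €77,100 is at or below the €273,900 threshold, so the full €9,300 applies.
Earned Income Credit: 26% of the €21,800 excess over €55,300 is €5,668; credit = €9,525 − €5,668 = €3,857.
Total: €31,250 + €232 + €9,300 + €3,857 = €44,639.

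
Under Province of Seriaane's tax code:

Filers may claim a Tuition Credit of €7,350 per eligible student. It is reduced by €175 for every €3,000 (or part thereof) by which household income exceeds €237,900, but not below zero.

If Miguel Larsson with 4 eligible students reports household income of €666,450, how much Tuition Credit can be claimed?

Tuition Credit: base = 4 × €7,350 = €29,400. income exceeds €237,900 by €428,550, which is 143 full-or-partial €3,000 increments; reduction = 143 × €175 = €25,025, leaving €4,375.

€4,375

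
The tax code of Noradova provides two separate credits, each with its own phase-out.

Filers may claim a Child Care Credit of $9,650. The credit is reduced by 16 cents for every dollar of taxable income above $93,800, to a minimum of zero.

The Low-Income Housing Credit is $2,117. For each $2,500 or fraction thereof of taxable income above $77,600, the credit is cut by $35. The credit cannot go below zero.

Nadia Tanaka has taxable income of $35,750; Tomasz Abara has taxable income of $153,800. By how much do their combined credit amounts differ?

Nadia ($35,750): Child Care Credit: $35,750 is at or below the $93,800 threshold, so the full $9,650 applies. Low-Income Housing Credit: $35,750 is at or below the $77,600 threshold, so the full $2,117 applies. total $9,650 + $2,117 = $11,767
Tomasz ($153,800): Child Care Credit: 16% of the $60,000 excess over $93,800 is $9,600; credit = $9,650 − $9,600 = $50. Low-Income Housing Credit: income exceeds $77,600 by $76,200, which is 31 full-or-partial $2,500 increments; reduction = 31 × $35 = $1,085, leaving $1,032. total $50 + $1,032 = $1,082
Difference: |$11,767 − $1,082| = $10,685.

$10,685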